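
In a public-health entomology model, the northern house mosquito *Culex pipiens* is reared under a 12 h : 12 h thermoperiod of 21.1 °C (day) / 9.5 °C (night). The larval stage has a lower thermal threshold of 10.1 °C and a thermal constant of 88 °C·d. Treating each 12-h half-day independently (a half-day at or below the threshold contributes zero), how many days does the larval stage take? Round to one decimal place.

Day half: max(0, 21.1 − 10.1) × 0.5 = 11.0 × 0.5 = 5.50 DD.
Night half: max(0, 9.5 − 10.1) × 0.5 = 0.0 × 0.5 = 0.00 DD.
Per 24 h: 5.50 DD/day.
Duration = 88 / 5.50 = 16.000 ≈ 16.0 days.

16.0 days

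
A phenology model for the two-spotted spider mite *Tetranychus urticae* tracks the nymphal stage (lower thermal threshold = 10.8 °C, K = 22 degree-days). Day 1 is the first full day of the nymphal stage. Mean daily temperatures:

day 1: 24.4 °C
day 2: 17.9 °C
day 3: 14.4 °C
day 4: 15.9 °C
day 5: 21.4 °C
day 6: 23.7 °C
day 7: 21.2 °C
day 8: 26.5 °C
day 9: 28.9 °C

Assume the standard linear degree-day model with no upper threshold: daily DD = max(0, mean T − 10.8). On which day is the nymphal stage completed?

day 3

Daily DD above 10.8 °C: 13.6, 7.1, 3.6, 5.1, 10.6, 12.9, 10.4, 15.7, 18.1.
Cumulative: 13.6, 20.7, 24.3, 29.4, 40.0, 52.9, 63.3, 79.0, 97.1.
The total first reaches 22 DD on day 3.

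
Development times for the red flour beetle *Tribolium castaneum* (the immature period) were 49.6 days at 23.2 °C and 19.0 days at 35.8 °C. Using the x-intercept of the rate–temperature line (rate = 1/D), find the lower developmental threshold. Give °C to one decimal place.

15.4 °C

Equal thermal constants: D₁(T₁ − T_b) = D₂(T₂ − T_b).
49.6·(23.2 − T_b) = 19.0·(35.8 − T_b)
T_b = (49.6·23.2 − 19.0·35.8) / (49.6 − 19.0) = 470.52 / 30.6 = 15.376 °C ≈ 15.4 °C.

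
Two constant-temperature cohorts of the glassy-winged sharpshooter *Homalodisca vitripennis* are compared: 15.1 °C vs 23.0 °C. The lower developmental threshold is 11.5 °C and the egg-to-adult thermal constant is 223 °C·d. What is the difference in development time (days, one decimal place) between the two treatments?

42.6 days

At 15.1 °C: 223 / (15.1 − 11.5) = 223 / 3.6 = 61.944 d.
At 23.0 °C: 223 / (23.0 − 11.5) = 223 / 11.5 = 19.391 d.
Difference = |61.944 − 19.391| = 42.553 ≈ 42.6 days.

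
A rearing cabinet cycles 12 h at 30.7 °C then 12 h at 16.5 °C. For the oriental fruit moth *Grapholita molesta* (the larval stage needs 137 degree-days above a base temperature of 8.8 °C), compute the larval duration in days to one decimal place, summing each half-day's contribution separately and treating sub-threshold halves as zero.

Day half: max(0, 30.7 − 8.8) × 0.5 = 21.9 × 0.5 = 10.95 DD.
Night half: max(0, 16.5 − 8.8) × 0.5 = 7.7 × 0.5 = 3.85 DD.
Per 24 h: 14.80 DD/day.
Duration = 137 / 14.80 = 9.257 ≈ 9.3 days.

9.3 days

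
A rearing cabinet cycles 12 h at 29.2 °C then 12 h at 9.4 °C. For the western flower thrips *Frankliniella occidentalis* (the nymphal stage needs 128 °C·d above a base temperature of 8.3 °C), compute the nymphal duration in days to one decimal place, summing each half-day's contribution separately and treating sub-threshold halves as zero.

11.6 days

Day half: max(0, 29.2 − 8.3) × 0.5 = 20.9 × 0.5 = 10.45 DD.
Night half: max(0, 9.4 − 8.3) × 0.5 = 1.1 × 0.5 = 0.55 DD.
Per 24 h: 11.00 DD/day.
Duration = 128 / 11.00 = 11.636 ≈ 11.6 days.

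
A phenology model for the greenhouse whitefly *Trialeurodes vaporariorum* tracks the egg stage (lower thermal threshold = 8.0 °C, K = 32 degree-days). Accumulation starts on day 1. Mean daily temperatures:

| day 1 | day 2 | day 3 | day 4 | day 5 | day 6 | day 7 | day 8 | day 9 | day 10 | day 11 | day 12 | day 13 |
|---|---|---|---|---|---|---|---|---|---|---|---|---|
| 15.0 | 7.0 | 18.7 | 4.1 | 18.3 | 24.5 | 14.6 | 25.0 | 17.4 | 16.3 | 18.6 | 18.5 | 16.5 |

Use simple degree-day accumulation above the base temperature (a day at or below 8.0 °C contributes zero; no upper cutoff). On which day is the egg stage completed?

Daily DD above 8.0 °C: 7.0, 0.0, 10.7, 0.0, 10.3, 16.5, 6.6, 17.0, 9.4, 8.3, 10.6, 10.5, 8.5.
Cumulative: 7.0, 7.0, 17.7, 17.7, 28.0, 44.5, 51.1, 68.1, 77.5, 85.8, 96.4, 106.9, 115.4.
The total first reaches 32 DD on day 6.

day 6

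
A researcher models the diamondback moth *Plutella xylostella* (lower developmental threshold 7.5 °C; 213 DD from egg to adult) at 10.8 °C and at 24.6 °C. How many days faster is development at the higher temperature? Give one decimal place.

52.1 days

At 10.8 °C: 213 / (10.8 − 7.5) = 213 / 3.3 = 64.545 d.
At 24.6 °C: 213 / (24.6 − 7.5) = 213 / 17.1 = 12.456 d.
Difference = |64.545 − 12.456| = 52.089 ≈ 52.1 days.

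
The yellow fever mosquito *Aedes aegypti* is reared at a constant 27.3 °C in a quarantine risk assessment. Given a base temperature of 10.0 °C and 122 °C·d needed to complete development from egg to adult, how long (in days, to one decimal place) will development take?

7.1 days

Daily accumulation = 27.3 − 10.0 = 17.3 DD/day.
Duration = 122 / 17.3 = 7.052 ≈ 7.1 days.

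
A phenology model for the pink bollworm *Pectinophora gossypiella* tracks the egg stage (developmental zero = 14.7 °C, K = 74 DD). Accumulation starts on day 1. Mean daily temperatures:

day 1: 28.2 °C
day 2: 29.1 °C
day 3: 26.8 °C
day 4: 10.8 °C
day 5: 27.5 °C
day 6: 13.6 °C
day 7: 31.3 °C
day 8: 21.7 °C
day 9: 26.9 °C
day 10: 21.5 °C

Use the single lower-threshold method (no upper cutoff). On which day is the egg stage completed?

day 8

Daily DD above 14.7 °C: 13.5, 14.4, 12.1, 0.0, 12.8, 0.0, 16.6, 7.0, 12.2, 6.8.
Cumulative: 13.5, 27.9, 40.0, 40.0, 52.8, 52.8, 69.4, 76.4, 88.6, 95.4.
The total first reaches 74 DD on day 8.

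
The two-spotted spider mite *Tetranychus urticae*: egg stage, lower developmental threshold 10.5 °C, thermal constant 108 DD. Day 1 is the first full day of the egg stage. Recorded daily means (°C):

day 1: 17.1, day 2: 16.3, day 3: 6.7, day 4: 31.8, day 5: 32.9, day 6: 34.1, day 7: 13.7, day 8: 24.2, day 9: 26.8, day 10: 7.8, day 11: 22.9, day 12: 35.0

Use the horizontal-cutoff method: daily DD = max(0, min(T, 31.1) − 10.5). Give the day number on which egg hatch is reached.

Daily DD above 10.5 °C (capped at 20.6): 6.6, 5.8, 0.0, 20.6, 20.6, 20.6, 3.2, 13.7, 16.3, 0.0, 12.4, 20.6.
Cumulative: 6.6, 12.4, 12.4, 33.0, 53.6, 74.2, 77.4, 91.1, 107.4, 107.4, 119.8, 140.4.
The total first reaches 108 DD on day 11.

day 11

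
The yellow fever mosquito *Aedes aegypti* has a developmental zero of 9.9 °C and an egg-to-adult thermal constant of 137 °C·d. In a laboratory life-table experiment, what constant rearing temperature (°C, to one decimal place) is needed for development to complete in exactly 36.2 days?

13.7 °C

Required daily accumulation = 137 / 36.2 = 3.785 DD/day.
T = T_base + 3.785 = 9.9 + 3.785 = 13.685 ≈ 13.7 °C.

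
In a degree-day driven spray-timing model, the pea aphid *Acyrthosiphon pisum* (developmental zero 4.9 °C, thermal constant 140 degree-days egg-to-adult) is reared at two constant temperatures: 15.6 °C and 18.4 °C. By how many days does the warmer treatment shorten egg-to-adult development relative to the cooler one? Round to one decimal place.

At 15.6 °C: 140 / (15.6 − 4.9) = 140 / 10.7 = 13.084 d.
At 18.4 °C: 140 / (18.4 − 4.9) = 140 / 13.5 = 10.370 d.
Difference = |13.084 − 10.370| = 2.714 ≈ 2.7 days.

2.7 days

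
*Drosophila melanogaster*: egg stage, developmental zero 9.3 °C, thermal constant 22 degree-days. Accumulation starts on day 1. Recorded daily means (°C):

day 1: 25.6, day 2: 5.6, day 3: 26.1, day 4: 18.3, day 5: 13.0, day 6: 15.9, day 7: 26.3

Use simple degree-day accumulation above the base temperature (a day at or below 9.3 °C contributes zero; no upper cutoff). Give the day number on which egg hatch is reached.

day 3

Daily DD above 9.3 °C: 16.3, 0.0, 16.8, 9.0, 3.7, 6.6, 17.0.
Cumulative: 16.3, 16.3, 33.1, 42.1, 45.8, 52.4, 69.4.
The total first reaches 22 DD on day 3.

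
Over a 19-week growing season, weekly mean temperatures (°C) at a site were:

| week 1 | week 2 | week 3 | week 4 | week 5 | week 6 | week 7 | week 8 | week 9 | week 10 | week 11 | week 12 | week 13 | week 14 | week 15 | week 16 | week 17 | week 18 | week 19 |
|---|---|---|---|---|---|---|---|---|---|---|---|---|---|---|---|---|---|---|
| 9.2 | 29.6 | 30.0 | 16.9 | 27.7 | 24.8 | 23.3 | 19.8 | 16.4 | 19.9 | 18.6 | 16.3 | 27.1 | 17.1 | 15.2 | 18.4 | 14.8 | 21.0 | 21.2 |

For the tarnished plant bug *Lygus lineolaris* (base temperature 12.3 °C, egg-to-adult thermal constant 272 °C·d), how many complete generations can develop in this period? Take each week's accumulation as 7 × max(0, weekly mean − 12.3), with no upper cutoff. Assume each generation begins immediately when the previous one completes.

4 generations

Weekly DD (7 × max(0, T̄ − 12.3)): 0.0, 121.1, 123.9, 32.2, 107.8, 87.5, 77.0, 52.5, 28.7, 53.2, 44.1, 28.0, 103.6, 33.6, 20.3, 42.7, 17.5, 60.9, 62.3.
Season total = 1096.9 DD.
Complete generations = ⌊1096.9 / 272⌋ = 4.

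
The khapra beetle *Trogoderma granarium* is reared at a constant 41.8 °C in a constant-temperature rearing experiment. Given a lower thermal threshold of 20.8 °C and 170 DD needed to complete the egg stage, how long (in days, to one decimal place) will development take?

Daily accumulation = 41.8 − 20.8 = 21.0 DD/day.
Duration = 170 / 21.0 = 8.095 ≈ 8.1 days.

8.1 days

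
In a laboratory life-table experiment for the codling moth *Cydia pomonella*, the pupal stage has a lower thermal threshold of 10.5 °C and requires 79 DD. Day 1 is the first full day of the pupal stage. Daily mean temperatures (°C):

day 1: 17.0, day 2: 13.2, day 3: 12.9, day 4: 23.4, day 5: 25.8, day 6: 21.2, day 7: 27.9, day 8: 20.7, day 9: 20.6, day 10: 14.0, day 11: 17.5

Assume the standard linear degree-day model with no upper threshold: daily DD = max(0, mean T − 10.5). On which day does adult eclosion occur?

day 9

Daily DD above 10.5 °C: 6.5, 2.7, 2.4, 12.9, 15.3, 10.7, 17.4, 10.2, 10.1, 3.5, 7.0.
Cumulative: 6.5, 9.2, 11.6, 24.5, 39.8, 50.5, 67.9, 78.1, 88.2, 91.7, 98.7.
The total first reaches 79 DD on day 9.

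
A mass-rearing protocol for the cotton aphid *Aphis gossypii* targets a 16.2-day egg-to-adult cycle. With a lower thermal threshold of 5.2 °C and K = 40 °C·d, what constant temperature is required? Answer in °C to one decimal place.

7.7 °C

Required daily accumulation = 40 / 16.2 = 2.469 DD/day.
T = T_base + 2.469 = 5.2 + 2.469 = 7.669 ≈ 7.7 °C.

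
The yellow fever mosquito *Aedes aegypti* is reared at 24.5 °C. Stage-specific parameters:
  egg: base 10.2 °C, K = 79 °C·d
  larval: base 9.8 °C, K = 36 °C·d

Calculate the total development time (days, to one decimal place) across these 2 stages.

egg: 79 / (24.5 − 10.2) = 79 / 14.3 = 5.524 d.
larval: 36 / (24.5 − 9.8) = 36 / 14.7 = 2.449 d.
Sum = 7.973 ≈ 8.0 days.

8.0 days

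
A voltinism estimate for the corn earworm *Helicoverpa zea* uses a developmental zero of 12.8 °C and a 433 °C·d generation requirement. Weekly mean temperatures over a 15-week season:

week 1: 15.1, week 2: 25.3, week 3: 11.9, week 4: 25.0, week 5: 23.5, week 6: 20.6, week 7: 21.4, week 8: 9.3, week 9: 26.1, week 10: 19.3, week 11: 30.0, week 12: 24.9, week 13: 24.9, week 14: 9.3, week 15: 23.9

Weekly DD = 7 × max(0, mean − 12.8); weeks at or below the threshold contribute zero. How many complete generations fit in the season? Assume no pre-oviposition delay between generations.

Weekly DD (7 × max(0, T̄ − 12.8)): 16.1, 87.5, 0.0, 85.4, 74.9, 54.6, 60.2, 0.0, 93.1, 45.5, 120.4, 84.7, 84.7, 0.0, 77.7.
Season total = 884.8 DD.
Complete generations = ⌊884.8 / 433⌋ = 2.

2 generations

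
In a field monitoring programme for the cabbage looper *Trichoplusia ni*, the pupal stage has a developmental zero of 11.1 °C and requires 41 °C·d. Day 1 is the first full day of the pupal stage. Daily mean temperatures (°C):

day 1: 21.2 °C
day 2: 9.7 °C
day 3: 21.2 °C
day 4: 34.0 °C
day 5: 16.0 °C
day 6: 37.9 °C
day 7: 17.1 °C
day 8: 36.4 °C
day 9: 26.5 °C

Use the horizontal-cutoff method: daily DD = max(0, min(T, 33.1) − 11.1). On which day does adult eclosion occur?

day 4

Daily DD above 11.1 °C (capped at 22.0): 10.1, 0.0, 10.1, 22.0, 4.9, 22.0, 6.0, 22.0, 15.4.
Cumulative: 10.1, 10.1, 20.2, 42.2, 47.1, 69.1, 75.1, 97.1, 112.5.
The total first reaches 41 DD on day 4.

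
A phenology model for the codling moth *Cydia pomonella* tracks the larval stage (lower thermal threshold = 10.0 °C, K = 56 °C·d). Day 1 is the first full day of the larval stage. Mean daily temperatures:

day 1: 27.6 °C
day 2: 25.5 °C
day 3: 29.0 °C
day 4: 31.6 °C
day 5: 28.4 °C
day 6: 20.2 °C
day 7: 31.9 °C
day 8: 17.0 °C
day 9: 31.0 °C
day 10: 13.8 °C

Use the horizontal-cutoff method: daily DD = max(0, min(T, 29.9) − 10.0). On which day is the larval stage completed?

Daily DD above 10.0 °C (capped at 19.9): 17.6, 15.5, 19.0, 19.9, 18.4, 10.2, 19.9, 7.0, 19.9, 3.8.
Cumulative: 17.6, 33.1, 52.1, 72.0, 90.4, 100.6, 120.5, 127.5, 147.4, 151.2.
The total first reaches 56 DD on day 4.

day 4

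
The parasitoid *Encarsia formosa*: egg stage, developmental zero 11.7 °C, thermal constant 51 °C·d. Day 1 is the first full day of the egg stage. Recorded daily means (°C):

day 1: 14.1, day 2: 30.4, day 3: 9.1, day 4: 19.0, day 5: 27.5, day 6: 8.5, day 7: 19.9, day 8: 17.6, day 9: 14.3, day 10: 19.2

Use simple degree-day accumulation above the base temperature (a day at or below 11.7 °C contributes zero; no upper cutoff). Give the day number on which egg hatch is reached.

Daily DD above 11.7 °C: 2.4, 18.7, 0.0, 7.3, 15.8, 0.0, 8.2, 5.9, 2.6, 7.5.
Cumulative: 2.4, 21.1, 21.1, 28.4, 44.2, 44.2, 52.4, 58.3, 60.9, 68.4.
The total first reaches 51 DD on day 7.

day 7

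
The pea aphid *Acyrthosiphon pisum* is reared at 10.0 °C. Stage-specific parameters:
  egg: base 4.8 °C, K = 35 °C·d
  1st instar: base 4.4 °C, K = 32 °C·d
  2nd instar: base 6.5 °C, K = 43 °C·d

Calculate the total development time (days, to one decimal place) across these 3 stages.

egg: 35 / (10.0 − 4.8) = 35 / 5.2 = 6.731 d.
1st instar: 32 / (10.0 − 4.4) = 32 / 5.6 = 5.714 d.
2nd instar: 43 / (10.0 − 6.5) = 43 / 3.5 = 12.286 d.
Sum = 24.731 ≈ 24.7 days.

24.7 days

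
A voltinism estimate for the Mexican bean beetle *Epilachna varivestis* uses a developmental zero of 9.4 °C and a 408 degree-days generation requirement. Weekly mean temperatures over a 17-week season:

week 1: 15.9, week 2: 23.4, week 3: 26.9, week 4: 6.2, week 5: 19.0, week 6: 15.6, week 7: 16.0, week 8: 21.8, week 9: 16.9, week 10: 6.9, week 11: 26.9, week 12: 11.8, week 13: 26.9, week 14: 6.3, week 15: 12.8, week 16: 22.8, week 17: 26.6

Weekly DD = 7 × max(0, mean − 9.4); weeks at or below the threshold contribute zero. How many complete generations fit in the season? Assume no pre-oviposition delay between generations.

Weekly DD (7 × max(0, T̄ − 9.4)): 45.5, 98.0, 122.5, 0.0, 67.2, 43.4, 46.2, 86.8, 52.5, 0.0, 122.5, 16.8, 122.5, 0.0, 23.8, 93.8, 120.4.
Season total = 1061.9 DD.
Complete generations = ⌊1061.9 / 408⌋ = 2.

2 generations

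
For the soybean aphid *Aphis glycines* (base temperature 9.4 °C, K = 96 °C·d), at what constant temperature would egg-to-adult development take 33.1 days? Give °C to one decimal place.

12.3 °C

Required daily accumulation = 96 / 33.1 = 2.900 DD/day.
T = T_base + 2.900 = 9.4 + 2.900 = 12.300 ≈ 12.3 °C.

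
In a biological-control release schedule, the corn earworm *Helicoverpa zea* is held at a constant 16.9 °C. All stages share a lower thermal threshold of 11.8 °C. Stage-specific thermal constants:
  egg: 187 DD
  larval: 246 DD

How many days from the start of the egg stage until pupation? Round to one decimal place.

Daily accumulation at 16.9 °C = 16.9 − 11.8 = 5.1 DD/day.
Total K = 187 + 246 = 433 DD.
Total duration = 433 / 5.1 = 84.902 ≈ 84.9 days.

84.9 days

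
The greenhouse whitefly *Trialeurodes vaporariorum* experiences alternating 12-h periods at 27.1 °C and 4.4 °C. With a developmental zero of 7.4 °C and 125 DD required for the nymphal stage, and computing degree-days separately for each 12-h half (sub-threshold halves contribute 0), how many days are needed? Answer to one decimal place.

12.7 days

Day half: max(0, 27.1 − 7.4) × 0.5 = 19.7 × 0.5 = 9.85 DD.
Night half: max(0, 4.4 − 7.4) × 0.5 = 0.0 × 0.5 = 0.00 DD.
Per 24 h: 9.85 DD/day.
Duration = 125 / 9.85 = 12.690 ≈ 12.7 days.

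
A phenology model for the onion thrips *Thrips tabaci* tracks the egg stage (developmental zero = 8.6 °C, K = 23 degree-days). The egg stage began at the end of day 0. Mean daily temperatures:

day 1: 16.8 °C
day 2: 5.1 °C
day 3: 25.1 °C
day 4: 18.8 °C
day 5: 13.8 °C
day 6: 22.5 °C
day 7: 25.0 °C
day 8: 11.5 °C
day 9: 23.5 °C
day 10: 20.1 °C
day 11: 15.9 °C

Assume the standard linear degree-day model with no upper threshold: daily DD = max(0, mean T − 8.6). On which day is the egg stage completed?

day 3

Daily DD above 8.6 °C: 8.2, 0.0, 16.5, 10.2, 5.2, 13.9, 16.4, 2.9, 14.9, 11.5, 7.3.
Cumulative: 8.2, 8.2, 24.7, 34.9, 40.1, 54.0, 70.4, 73.3, 88.2, 99.7, 107.0.
The total first reaches 23 DD on day 3.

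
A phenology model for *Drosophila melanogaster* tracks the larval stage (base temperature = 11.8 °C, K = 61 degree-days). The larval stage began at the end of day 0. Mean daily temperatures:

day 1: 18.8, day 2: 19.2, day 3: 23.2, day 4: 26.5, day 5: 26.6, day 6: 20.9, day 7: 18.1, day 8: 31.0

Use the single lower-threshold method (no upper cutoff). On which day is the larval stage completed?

day 6

Daily DD above 11.8 °C: 7.0, 7.4, 11.4, 14.7, 14.8, 9.1, 6.3, 19.2.
Cumulative: 7.0, 14.4, 25.8, 40.5, 55.3, 64.4, 70.7, 89.9.
The total first reaches 61 DD on day 6.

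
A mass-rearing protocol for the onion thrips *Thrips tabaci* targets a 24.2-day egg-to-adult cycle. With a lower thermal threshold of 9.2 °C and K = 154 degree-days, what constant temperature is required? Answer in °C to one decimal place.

Required daily accumulation = 154 / 24.2 = 6.364 DD/day.
T = T_base + 6.364 = 9.2 + 6.364 = 15.564 ≈ 15.6 °C.

15.6 °C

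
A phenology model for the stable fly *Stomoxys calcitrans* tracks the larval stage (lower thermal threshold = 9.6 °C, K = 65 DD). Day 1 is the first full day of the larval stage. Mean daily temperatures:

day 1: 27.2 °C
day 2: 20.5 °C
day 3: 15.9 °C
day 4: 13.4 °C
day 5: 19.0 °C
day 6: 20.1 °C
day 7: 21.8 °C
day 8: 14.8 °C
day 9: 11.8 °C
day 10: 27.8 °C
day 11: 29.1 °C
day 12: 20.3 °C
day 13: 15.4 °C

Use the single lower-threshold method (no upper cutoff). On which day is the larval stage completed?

day 7

Daily DD above 9.6 °C: 17.6, 10.9, 6.3, 3.8, 9.4, 10.5, 12.2, 5.2, 2.2, 18.2, 19.5, 10.7, 5.8.
Cumulative: 17.6, 28.5, 34.8, 38.6, 48.0, 58.5, 70.7, 75.9, 78.1, 96.3, 115.8, 126.5, 132.3.
The total first reaches 65 DD on day 7.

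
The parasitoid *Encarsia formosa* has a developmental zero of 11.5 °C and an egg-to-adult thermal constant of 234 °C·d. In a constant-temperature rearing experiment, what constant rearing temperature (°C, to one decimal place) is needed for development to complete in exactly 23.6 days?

Required daily accumulation = 234 / 23.6 = 9.915 DD/day.
T = T_base + 9.915 = 11.5 + 9.915 = 21.415 ≈ 21.4 °C.

21.4 °C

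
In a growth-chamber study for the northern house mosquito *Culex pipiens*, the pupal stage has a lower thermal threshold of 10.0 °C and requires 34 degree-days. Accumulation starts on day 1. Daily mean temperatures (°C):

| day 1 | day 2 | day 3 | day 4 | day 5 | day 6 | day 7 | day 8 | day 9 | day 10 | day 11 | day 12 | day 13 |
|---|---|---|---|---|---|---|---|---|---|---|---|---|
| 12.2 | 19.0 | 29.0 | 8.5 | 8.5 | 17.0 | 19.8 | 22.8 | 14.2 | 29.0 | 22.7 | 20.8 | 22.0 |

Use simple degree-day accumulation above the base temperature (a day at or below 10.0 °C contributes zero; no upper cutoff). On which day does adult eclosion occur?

day 6

Daily DD above 10.0 °C: 2.2, 9.0, 19.0, 0.0, 0.0, 7.0, 9.8, 12.8, 4.2, 19.0, 12.7, 10.8, 12.0.
Cumulative: 2.2, 11.2, 30.2, 30.2, 30.2, 37.2, 47.0, 59.8, 64.0, 83.0, 95.7, 106.5, 118.5.
The total first reaches 34 DD on day 6.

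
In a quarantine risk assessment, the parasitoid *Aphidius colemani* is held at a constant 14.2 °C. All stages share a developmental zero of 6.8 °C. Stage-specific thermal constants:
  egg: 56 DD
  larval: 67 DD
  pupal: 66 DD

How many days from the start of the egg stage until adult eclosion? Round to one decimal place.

25.5 days

Daily accumulation at 14.2 °C = 14.2 − 6.8 = 7.4 DD/day.
Total K = 56 + 67 + 66 = 189 DD.
Total duration = 189 / 7.4 = 25.541 ≈ 25.5 days.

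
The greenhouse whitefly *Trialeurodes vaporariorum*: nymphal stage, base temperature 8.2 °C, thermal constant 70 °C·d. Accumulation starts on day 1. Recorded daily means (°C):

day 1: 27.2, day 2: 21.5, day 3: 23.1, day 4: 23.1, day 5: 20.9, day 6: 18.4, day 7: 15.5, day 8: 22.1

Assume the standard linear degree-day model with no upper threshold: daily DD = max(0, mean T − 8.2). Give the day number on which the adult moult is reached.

day 5

Daily DD above 8.2 °C: 19.0, 13.3, 14.9, 14.9, 12.7, 10.2, 7.3, 13.9.
Cumulative: 19.0, 32.3, 47.2, 62.1, 74.8, 85.0, 92.3, 106.2.
The total first reaches 70 DD on day 5.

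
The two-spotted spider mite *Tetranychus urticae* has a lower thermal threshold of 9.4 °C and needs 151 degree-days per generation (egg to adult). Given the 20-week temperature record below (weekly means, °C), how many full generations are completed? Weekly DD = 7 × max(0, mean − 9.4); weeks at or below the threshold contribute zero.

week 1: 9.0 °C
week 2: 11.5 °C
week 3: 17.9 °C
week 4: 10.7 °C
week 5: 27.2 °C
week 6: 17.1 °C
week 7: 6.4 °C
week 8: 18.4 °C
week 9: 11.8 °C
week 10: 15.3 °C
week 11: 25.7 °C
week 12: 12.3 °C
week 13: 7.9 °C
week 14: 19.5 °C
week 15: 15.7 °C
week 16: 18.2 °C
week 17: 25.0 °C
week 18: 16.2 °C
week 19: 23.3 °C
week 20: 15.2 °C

6 generations

Weekly DD (7 × max(0, T̄ − 9.4)): 0.0, 14.7, 59.5, 9.1, 124.6, 53.9, 0.0, 63.0, 16.8, 41.3, 114.1, 20.3, 0.0, 70.7, 44.1, 61.6, 109.2, 47.6, 97.3, 40.6.
Season total = 988.4 DD.
Complete generations = ⌊988.4 / 151⌋ = 6.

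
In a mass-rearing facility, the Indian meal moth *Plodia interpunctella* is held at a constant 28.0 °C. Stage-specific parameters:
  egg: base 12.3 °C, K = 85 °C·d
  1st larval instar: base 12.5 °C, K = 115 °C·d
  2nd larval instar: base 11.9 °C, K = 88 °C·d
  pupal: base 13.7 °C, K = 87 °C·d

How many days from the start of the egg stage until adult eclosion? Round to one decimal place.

24.4 days

egg: 85 / (28.0 − 12.3) = 85 / 15.7 = 5.414 d.
1st larval instar: 115 / (28.0 − 12.5) = 115 / 15.5 = 7.419 d.
2nd larval instar: 88 / (28.0 − 11.9) = 88 / 16.1 = 5.466 d.
pupal: 87 / (28.0 − 13.7) = 87 / 14.3 = 6.084 d.
Sum = 24.383 ≈ 24.4 days.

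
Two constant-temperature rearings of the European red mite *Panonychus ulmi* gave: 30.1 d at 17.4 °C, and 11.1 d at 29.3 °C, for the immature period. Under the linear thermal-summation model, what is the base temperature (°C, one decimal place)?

10.4 °C

Under the model K = D·(T − T_b), so D₁·(T₁ − T_b) = D₂·(T₂ − T_b).
30.1·(17.4 − T_b) = 11.1·(29.3 − T_b)
T_b = (30.1·17.4 − 11.1·29.3) / (30.1 − 11.1) = 198.51 / 19.0 = 10.448 °C ≈ 10.4 °C.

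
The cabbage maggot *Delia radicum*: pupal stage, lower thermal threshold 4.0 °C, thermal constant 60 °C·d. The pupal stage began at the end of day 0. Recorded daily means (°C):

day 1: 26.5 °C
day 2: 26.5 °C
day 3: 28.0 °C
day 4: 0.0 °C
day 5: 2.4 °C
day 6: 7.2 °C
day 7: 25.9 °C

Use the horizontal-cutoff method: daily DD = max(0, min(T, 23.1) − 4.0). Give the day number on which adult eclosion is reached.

day 6

Daily DD above 4.0 °C (capped at 19.1): 19.1, 19.1, 19.1, 0.0, 0.0, 3.2, 19.1.
Cumulative: 19.1, 38.2, 57.3, 57.3, 57.3, 60.5, 79.6.
The total first reaches 60 DD on day 6.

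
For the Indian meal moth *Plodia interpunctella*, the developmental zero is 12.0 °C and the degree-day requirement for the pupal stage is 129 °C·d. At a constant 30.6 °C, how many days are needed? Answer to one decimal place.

Daily accumulation = 30.6 − 12.0 = 18.6 DD/day.
Duration = 129 / 18.6 = 6.935 ≈ 6.9 days.

6.9 days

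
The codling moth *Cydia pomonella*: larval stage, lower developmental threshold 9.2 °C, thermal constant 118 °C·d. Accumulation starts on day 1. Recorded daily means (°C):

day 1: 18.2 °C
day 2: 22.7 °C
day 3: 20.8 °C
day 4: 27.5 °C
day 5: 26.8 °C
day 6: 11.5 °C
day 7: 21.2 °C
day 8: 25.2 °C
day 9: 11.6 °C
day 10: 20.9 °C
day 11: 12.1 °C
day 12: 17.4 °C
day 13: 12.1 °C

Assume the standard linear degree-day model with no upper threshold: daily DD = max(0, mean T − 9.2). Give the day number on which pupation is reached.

day 12

Daily DD above 9.2 °C: 9.0, 13.5, 11.6, 18.3, 17.6, 2.3, 12.0, 16.0, 2.4, 11.7, 2.9, 8.2, 2.9.
Cumulative: 9.0, 22.5, 34.1, 52.4, 70.0, 72.3, 84.3, 100.3, 102.7, 114.4, 117.3, 125.5, 128.4.
The total first reaches 118 DD on day 12.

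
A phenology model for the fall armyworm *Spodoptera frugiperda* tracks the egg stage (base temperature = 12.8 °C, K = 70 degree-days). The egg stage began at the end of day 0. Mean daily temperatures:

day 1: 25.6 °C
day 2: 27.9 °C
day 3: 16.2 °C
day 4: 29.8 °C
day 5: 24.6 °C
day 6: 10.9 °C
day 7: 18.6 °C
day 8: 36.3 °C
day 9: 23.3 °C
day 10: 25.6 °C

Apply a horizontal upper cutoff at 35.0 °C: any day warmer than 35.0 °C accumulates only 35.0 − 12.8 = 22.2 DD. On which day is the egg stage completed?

day 8

Daily DD above 12.8 °C (capped at 22.2): 12.8, 15.1, 3.4, 17.0, 11.8, 0.0, 5.8, 22.2, 10.5, 12.8.
Cumulative: 12.8, 27.9, 31.3, 48.3, 60.1, 60.1, 65.9, 88.1, 98.6, 111.4.
The total first reaches 70 DD on day 8.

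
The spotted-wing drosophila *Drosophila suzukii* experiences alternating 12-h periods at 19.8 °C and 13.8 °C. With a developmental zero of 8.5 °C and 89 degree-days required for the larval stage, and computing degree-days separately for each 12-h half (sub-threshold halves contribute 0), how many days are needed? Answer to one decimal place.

10.7 days

Day half: max(0, 19.8 − 8.5) × 0.5 = 11.3 × 0.5 = 5.65 DD.
Night half: max(0, 13.8 − 8.5) × 0.5 = 5.3 × 0.5 = 2.65 DD.
Per 24 h: 8.30 DD/day.
Duration = 89 / 8.30 = 10.723 ≈ 10.7 days.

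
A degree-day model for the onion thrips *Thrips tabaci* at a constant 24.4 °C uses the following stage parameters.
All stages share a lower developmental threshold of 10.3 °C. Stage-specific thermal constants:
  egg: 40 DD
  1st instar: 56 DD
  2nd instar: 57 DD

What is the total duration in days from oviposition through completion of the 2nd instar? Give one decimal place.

Daily accumulation at 24.4 °C = 24.4 − 10.3 = 14.1 DD/day.
Total K = 40 + 56 + 57 = 153 DD.
Total duration = 153 / 14.1 = 10.851 ≈ 10.9 days.

10.9 days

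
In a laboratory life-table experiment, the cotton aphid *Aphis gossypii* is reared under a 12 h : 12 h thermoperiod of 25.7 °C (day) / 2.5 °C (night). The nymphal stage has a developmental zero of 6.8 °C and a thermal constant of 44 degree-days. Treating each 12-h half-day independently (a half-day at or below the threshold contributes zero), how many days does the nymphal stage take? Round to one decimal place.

Day half: max(0, 25.7 − 6.8) × 0.5 = 18.9 × 0.5 = 9.45 DD.
Night half: max(0, 2.5 − 6.8) × 0.5 = 0.0 × 0.5 = 0.00 DD.
Per 24 h: 9.45 DD/day.
Duration = 44 / 9.45 = 4.656 ≈ 4.7 days.

4.7 days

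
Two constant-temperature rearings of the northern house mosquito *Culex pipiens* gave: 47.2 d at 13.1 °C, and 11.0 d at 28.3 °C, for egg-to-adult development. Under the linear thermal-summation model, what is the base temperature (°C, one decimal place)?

Equal thermal constants: D₁(T₁ − T_b) = D₂(T₂ − T_b).
47.2·(13.1 − T_b) = 11.0·(28.3 − T_b)
T_b = (47.2·13.1 − 11.0·28.3) / (47.2 − 11.0) = 307.02 / 36.2 = 8.481 °C ≈ 8.5 °C.

8.5 °C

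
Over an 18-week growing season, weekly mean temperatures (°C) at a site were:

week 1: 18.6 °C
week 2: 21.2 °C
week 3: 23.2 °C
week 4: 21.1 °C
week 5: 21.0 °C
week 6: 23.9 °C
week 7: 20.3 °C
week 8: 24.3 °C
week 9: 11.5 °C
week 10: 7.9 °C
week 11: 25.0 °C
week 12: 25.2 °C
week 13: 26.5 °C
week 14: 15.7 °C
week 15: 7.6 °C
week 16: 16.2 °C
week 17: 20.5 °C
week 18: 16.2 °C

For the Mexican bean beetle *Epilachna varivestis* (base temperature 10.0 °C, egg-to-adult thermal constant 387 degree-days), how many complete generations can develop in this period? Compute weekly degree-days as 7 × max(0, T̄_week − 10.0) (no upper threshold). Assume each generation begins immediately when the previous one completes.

3 generations

Weekly DD (7 × max(0, T̄ − 10.0)): 60.2, 78.4, 92.4, 77.7, 77.0, 97.3, 72.1, 100.1, 10.5, 0.0, 105.0, 106.4, 115.5, 39.9, 0.0, 43.4, 73.5, 43.4.
Season total = 1192.8 DD.
Complete generations = ⌊1192.8 / 387⌋ = 3.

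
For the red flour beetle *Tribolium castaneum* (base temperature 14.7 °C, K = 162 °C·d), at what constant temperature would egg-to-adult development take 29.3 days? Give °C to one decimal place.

20.2 °C

Required daily accumulation = 162 / 29.3 = 5.529 DD/day.
T = T_base + 5.529 = 14.7 + 5.529 = 20.229 ≈ 20.2 °C.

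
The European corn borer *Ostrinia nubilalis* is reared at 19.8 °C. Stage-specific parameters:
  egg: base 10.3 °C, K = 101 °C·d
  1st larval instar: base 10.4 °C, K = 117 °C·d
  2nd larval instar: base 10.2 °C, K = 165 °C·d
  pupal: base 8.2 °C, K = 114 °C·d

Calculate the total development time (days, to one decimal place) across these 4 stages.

egg: 101 / (19.8 − 10.3) = 101 / 9.5 = 10.632 d.
1st larval instar: 117 / (19.8 − 10.4) = 117 / 9.4 = 12.447 d.
2nd larval instar: 165 / (19.8 − 10.2) = 165 / 9.6 = 17.187 d.
pupal: 114 / (19.8 − 8.2) = 114 / 11.6 = 9.828 d.
Sum = 50.093 ≈ 50.1 days.

50.1 days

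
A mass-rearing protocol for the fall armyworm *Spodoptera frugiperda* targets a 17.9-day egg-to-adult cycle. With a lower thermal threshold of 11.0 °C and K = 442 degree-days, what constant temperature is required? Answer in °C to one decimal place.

35.7 °C

Required daily accumulation = 442 / 17.9 = 24.693 DD/day.
T = T_base + 24.693 = 11.0 + 24.693 = 35.693 ≈ 35.7 °C.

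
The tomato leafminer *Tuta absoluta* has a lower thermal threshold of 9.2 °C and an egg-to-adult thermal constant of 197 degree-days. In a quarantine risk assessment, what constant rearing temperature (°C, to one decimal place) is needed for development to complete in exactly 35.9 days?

14.7 °C

Required daily accumulation = 197 / 35.9 = 5.487 DD/day.
T = T_base + 5.487 = 9.2 + 5.487 = 14.687 ≈ 14.7 °C.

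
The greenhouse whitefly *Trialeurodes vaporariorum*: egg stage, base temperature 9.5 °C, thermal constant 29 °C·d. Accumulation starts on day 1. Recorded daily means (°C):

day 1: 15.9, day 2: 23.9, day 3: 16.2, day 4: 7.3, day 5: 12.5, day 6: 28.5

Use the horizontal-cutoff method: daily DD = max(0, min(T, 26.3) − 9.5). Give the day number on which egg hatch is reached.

Daily DD above 9.5 °C (capped at 16.8): 6.4, 14.4, 6.7, 0.0, 3.0, 16.8.
Cumulative: 6.4, 20.8, 27.5, 27.5, 30.5, 47.3.
The total first reaches 29 DD on day 5.

day 5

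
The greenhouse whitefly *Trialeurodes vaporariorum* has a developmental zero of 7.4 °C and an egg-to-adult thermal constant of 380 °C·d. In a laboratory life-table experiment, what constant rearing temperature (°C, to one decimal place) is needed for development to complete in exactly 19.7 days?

Required daily accumulation = 380 / 19.7 = 19.289 DD/day.
T = T_base + 19.289 = 7.4 + 19.289 = 26.689 ≈ 26.7 °C.

26.7 °C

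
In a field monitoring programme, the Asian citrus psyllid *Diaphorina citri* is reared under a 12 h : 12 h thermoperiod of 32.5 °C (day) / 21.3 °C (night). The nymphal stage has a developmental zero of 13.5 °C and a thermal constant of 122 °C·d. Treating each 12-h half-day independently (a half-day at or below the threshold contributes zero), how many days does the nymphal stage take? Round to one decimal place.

Day half: max(0, 32.5 − 13.5) × 0.5 = 19.0 × 0.5 = 9.50 DD.
Night half: max(0, 21.3 − 13.5) × 0.5 = 7.8 × 0.5 = 3.90 DD.
Per 24 h: 13.40 DD/day.
Duration = 122 / 13.40 = 9.104 ≈ 9.1 days.

9.1 days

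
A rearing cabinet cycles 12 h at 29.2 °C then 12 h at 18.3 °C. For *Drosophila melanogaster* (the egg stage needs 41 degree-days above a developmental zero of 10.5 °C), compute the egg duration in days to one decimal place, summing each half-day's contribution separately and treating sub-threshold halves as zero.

3.1 days

Day half: max(0, 29.2 − 10.5) × 0.5 = 18.7 × 0.5 = 9.35 DD.
Night half: max(0, 18.3 − 10.5) × 0.5 = 7.8 × 0.5 = 3.90 DD.
Per 24 h: 13.25 DD/day.
Duration = 41 / 13.25 = 3.094 ≈ 3.1 days.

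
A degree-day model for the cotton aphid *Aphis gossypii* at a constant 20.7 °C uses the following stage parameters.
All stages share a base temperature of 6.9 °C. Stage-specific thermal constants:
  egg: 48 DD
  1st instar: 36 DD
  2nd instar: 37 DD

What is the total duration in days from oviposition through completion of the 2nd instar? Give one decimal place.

Daily accumulation at 20.7 °C = 20.7 − 6.9 = 13.8 DD/day.
Total K = 48 + 36 + 37 = 121 DD.
Total duration = 121 / 13.8 = 8.768 ≈ 8.8 days.

8.8 days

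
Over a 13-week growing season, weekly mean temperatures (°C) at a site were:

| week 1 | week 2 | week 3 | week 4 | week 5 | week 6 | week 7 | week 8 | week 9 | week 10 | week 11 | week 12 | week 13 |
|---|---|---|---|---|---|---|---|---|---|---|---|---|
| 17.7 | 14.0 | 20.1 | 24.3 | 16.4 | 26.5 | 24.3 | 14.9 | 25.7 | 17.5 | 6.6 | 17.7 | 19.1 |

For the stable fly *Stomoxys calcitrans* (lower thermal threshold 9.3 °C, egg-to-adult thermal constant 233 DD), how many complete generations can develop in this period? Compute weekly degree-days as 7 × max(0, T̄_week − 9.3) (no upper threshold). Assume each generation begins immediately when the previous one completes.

3 generations

Weekly DD (7 × max(0, T̄ − 9.3)): 58.8, 32.9, 75.6, 105.0, 49.7, 120.4, 105.0, 39.2, 114.8, 57.4, 0.0, 58.8, 68.6.
Season total = 886.2 DD.
Complete generations = ⌊886.2 / 233⌋ = 3.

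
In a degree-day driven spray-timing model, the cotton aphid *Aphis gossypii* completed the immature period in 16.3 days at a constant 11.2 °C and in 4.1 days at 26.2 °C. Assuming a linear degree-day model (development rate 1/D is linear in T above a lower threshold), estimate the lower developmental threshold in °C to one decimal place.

6.2 °C

Linear rate model ⇒ the product D·(T − T_b) is constant across temperatures.
16.3·(11.2 − T_b) = 4.1·(26.2 − T_b)
T_b = (16.3·11.2 − 4.1·26.2) / (16.3 − 4.1) = 75.14 / 12.2 = 6.159 °C ≈ 6.2 °C.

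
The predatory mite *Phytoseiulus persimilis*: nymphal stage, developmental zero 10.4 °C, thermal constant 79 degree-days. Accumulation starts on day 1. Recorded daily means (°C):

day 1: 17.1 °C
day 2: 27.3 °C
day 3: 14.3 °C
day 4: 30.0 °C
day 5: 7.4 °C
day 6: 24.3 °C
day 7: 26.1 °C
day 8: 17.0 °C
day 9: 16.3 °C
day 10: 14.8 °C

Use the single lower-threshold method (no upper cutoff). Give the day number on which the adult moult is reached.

day 8

Daily DD above 10.4 °C: 6.7, 16.9, 3.9, 19.6, 0.0, 13.9, 15.7, 6.6, 5.9, 4.4.
Cumulative: 6.7, 23.6, 27.5, 47.1, 47.1, 61.0, 76.7, 83.3, 89.2, 93.6.
The total first reaches 79 DD on day 8.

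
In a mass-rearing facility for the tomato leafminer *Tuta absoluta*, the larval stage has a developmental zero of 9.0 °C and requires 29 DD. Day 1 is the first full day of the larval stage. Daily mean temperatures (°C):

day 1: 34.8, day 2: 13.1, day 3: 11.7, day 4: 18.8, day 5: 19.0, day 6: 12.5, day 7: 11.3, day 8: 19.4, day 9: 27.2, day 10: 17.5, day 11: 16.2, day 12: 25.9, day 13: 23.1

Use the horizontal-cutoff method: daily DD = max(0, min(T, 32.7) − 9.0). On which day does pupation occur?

Daily DD above 9.0 °C (capped at 23.7): 23.7, 4.1, 2.7, 9.8, 10.0, 3.5, 2.3, 10.4, 18.2, 8.5, 7.2, 16.9, 14.1.
Cumulative: 23.7, 27.8, 30.5, 40.3, 50.3, 53.8, 56.1, 66.5, 84.7, 93.2, 100.4, 117.3, 131.4.
The total first reaches 29 DD on day 3.

day 3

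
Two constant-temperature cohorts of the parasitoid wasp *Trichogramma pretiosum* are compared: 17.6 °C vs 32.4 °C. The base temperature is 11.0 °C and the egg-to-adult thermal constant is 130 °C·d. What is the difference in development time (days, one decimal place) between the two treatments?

13.6 days

At 17.6 °C: 130 / (17.6 − 11.0) = 130 / 6.6 = 19.697 d.
At 32.4 °C: 130 / (32.4 − 11.0) = 130 / 21.4 = 6.075 d.
Difference = |19.697 − 6.075| = 13.622 ≈ 13.6 days.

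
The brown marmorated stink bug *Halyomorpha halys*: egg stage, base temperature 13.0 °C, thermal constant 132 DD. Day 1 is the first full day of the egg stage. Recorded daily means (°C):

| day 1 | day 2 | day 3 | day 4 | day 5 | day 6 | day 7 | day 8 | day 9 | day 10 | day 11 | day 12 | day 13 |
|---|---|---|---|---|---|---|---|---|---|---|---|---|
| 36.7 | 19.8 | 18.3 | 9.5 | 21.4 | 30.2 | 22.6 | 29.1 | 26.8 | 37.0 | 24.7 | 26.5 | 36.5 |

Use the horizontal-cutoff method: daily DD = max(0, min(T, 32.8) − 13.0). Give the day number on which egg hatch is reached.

day 12

Daily DD above 13.0 °C (capped at 19.8): 19.8, 6.8, 5.3, 0.0, 8.4, 17.2, 9.6, 16.1, 13.8, 19.8, 11.7, 13.5, 19.8.
Cumulative: 19.8, 26.6, 31.9, 31.9, 40.3, 57.5, 67.1, 83.2, 97.0, 116.8, 128.5, 142.0, 161.8.
The total first reaches 132 DD on day 12.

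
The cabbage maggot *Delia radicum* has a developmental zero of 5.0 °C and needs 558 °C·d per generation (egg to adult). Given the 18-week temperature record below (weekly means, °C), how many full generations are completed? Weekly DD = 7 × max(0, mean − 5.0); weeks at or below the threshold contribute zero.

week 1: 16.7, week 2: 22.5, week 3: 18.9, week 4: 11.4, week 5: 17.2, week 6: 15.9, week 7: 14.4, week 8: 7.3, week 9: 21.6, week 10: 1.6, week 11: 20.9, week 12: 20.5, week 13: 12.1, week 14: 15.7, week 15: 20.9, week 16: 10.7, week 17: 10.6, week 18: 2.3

Weekly DD (7 × max(0, T̄ − 5.0)): 81.9, 122.5, 97.3, 44.8, 85.4, 76.3, 65.8, 16.1, 116.2, 0.0, 111.3, 108.5, 49.7, 74.9, 111.3, 39.9, 39.2, 0.0.
Season total = 1241.1 DD.
Complete generations = ⌊1241.1 / 558⌋ = 2.

2 generations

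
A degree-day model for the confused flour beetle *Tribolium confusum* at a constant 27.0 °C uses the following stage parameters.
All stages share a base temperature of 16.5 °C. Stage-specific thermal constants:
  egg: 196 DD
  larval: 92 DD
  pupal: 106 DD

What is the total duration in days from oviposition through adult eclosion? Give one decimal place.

37.5 days

Daily accumulation at 27.0 °C = 27.0 − 16.5 = 10.5 DD/day.
Total K = 196 + 92 + 106 = 394 DD.
Total duration = 394 / 10.5 = 37.524 ≈ 37.5 days.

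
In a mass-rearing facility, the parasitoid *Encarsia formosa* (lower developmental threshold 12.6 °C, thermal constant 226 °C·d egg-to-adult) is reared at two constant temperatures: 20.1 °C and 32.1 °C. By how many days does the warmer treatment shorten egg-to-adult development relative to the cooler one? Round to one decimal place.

18.5 days

At 20.1 °C: 226 / (20.1 − 12.6) = 226 / 7.5 = 30.133 d.
At 32.1 °C: 226 / (32.1 − 12.6) = 226 / 19.5 = 11.590 d.
Difference = |30.133 − 11.590| = 18.544 ≈ 18.5 days.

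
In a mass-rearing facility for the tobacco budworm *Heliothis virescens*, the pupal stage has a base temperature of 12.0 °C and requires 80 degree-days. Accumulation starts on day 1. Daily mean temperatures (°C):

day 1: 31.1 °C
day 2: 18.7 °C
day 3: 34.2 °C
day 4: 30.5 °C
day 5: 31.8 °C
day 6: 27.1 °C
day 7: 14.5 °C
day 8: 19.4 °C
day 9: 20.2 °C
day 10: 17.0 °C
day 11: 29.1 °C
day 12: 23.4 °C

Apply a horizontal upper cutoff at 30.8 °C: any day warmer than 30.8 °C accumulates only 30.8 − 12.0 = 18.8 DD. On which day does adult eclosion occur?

day 5

Daily DD above 12.0 °C (capped at 18.8): 18.8, 6.7, 18.8, 18.5, 18.8, 15.1, 2.5, 7.4, 8.2, 5.0, 17.1, 11.4.
Cumulative: 18.8, 25.5, 44.3, 62.8, 81.6, 96.7, 99.2, 106.6, 114.8, 119.8, 136.9, 148.3.
The total first reaches 80 DD on day 5.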